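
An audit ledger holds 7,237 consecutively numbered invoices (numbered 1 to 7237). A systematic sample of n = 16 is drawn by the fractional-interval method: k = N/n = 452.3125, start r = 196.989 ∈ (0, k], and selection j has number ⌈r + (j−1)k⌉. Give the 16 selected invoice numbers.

j=1: r + 0k = 196.989 → ⌈·⌉ = 197
j=2: r + 1k = 649.3015 → ⌈·⌉ = 650
j=3: r + 2k = 1101.614 → ⌈·⌉ = 1102
j=4: r + 3k = 1553.9265 → ⌈·⌉ = 1554
j=5: r + 4k = 2006.239 → ⌈·⌉ = 2007
j=6: r + 5k = 2458.5515 → ⌈·⌉ = 2459
j=7: r + 6k = 2910.864 → ⌈·⌉ = 2911
j=8: r + 7k = 3363.1765 → ⌈·⌉ = 3364
j=9: r + 8k = 3815.489 → ⌈·⌉ = 3816
j=10: r + 9k = 4267.8015 → ⌈·⌉ = 4268
j=11: r + 10k = 4720.114 → ⌈·⌉ = 4721
j=12: r + 11k = 5172.4265 → ⌈·⌉ = 5173
j=13: r + 12k = 5624.739 → ⌈·⌉ = 5625
j=14: r + 13k = 6077.0515 → ⌈·⌉ = 6078
j=15: r + 14k = 6529.364 → ⌈·⌉ = 6530
j=16: r + 15k = 6981.6765 → ⌈·⌉ = 6982

197, 650, 1102, 1554, 2007, 2459, 2911, 3364, 3816, 4268, 4721, 5173, 5625, 6078, 6530, 6982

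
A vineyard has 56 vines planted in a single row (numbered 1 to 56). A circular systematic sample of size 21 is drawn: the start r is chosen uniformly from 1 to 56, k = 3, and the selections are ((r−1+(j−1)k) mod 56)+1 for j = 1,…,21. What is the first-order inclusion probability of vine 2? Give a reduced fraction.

3/8

For each position j, as r ranges over 1…56 the j-th selection hits every vine exactly once, so vine 2 is selected for exactly 21 of the 56 starts.
Inclusion probability = 21/56 = 3/8.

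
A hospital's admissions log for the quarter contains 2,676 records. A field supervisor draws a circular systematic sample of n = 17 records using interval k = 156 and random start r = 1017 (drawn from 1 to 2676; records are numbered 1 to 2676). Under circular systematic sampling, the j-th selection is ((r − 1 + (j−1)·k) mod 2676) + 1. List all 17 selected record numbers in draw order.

Selection 1: 1017
Selection 2: 1017 + 156 = 1173
Selection 3: 1173 + 156 = 1329
Selection 4: 1329 + 156 = 1485
Selection 5: 1485 + 156 = 1641
Selection 6: 1641 + 156 = 1797
Selection 7: 1797 + 156 = 1953
Selection 8: 1953 + 156 = 2109
Selection 9: 2109 + 156 = 2265
Selection 10: 2265 + 156 = 2421
Selection 11: 2421 + 156 = 2577
Selection 12: 2577 + 156 = 2733 → 2733 − 2676 = 57
Selection 13: 57 + 156 = 213
Selection 14: 213 + 156 = 369
Selection 15: 369 + 156 = 525
Selection 16: 525 + 156 = 681
Selection 17: 681 + 156 = 837

1017, 1173, 1329, 1485, 1641, 1797, 1953, 2109, 2265, 2421, 2577, 57, 213, 369, 525, 681, 837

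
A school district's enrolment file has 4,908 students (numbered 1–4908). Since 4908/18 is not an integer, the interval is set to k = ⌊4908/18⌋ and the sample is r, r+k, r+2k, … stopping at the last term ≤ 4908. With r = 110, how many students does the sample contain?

18

k = ⌊4908/18⌋ = 272
Achieved size = ⌊(4908 − 110)/272⌋ + 1 = ⌊4798/272⌋ + 1 = 17 + 1 = 18
(last selection: 110 + 17×272 = 4734 ≤ 4908; next would be 5006 > 4908)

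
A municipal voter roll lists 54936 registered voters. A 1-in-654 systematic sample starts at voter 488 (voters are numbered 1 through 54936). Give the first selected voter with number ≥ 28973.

k = 654
Steps past start: ⌈(28973 − 488)/654⌉ = ⌈28485/654⌉ = 44
Selected voter: 488 + 44×654 = 29264

29264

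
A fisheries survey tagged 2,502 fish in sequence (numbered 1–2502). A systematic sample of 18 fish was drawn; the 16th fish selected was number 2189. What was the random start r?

104

k = 2502/18 = 139
r = 2189 − (16−1)×139 = 2189 − 2085 = 104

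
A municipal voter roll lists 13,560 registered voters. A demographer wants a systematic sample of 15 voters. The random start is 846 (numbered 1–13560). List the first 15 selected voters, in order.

846, 1750, 2654, 3558, 4462, 5366, 6270, 7174, 8078, 8982, 9886, 10790, 11694, 12598, 13502

k = N/n = 13560/15 = 904
voter 1: 846
voter 2: 846 + 904 = 1750
voter 3: 1750 + 904 = 2654
voter 4: 2654 + 904 = 3558
voter 5: 3558 + 904 = 4462
voter 6: 4462 + 904 = 5366
voter 7: 5366 + 904 = 6270
voter 8: 6270 + 904 = 7174
voter 9: 7174 + 904 = 8078
voter 10: 8078 + 904 = 8982
voter 11: 8982 + 904 = 9886
voter 12: 9886 + 904 = 10790
voter 13: 10790 + 904 = 11694
voter 14: 11694 + 904 = 12598
voter 15: 12598 + 904 = 13502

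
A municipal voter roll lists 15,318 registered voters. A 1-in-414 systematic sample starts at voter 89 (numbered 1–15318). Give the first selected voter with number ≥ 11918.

12095

k = 414
Steps past start: ⌈(11918 − 89)/414⌉ = ⌈11829/414⌉ = 29
Selected voter: 89 + 29×414 = 12095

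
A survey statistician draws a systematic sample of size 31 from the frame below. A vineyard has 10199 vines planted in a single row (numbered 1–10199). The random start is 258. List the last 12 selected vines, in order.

6509, 6838, 7167, 7496, 7825, 8154, 8483, 8812, 9141, 9470, 9799, 10128

k = N/n = 10199/31 = 329
20th selection = 258 + 19×329 = 6509
21st: 6509 + 329 = 6838
22nd: 6838 + 329 = 7167
23rd: 7167 + 329 = 7496
24th: 7496 + 329 = 7825
25th: 7825 + 329 = 8154
26th: 8154 + 329 = 8483
27th: 8483 + 329 = 8812
28th: 8812 + 329 = 9141
29th: 9141 + 329 = 9470
30th: 9470 + 329 = 9799
31st: 9799 + 329 = 10128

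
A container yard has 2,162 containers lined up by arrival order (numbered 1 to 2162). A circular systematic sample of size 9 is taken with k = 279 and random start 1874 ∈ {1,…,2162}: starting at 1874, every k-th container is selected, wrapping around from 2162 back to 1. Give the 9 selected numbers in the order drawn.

1874, 2153, 270, 549, 828, 1107, 1386, 1665, 1944

Selection 1: 1874
Selection 2: 1874 + 279 = 2153
Selection 3: 2153 + 279 = 2432 → 2432 − 2162 = 270
Selection 4: 270 + 279 = 549
Selection 5: 549 + 279 = 828
Selection 6: 828 + 279 = 1107
Selection 7: 1107 + 279 = 1386
Selection 8: 1386 + 279 = 1665
Selection 9: 1665 + 279 = 1944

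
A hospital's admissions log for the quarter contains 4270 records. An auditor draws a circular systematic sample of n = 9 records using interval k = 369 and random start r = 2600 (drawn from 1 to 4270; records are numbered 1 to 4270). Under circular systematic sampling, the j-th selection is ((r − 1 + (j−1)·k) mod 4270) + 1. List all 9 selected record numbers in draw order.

2600, 2969, 3338, 3707, 4076, 175, 544, 913, 1282

Selection 1: 2600
Selection 2: 2600 + 369 = 2969
Selection 3: 2969 + 369 = 3338
Selection 4: 3338 + 369 = 3707
Selection 5: 3707 + 369 = 4076
Selection 6: 4076 + 369 = 4445 → 4445 − 4270 = 175
Selection 7: 175 + 369 = 544
Selection 8: 544 + 369 = 913
Selection 9: 913 + 369 = 1282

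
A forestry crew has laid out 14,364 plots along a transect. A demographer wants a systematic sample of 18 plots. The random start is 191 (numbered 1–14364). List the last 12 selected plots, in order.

k = N/n = 14364/18 = 798
7th selection = 191 + 6×798 = 4979
8th: 4979 + 798 = 5777
9th: 5777 + 798 = 6575
10th: 6575 + 798 = 7373
11th: 7373 + 798 = 8171
12th: 8171 + 798 = 8969
13th: 8969 + 798 = 9767
14th: 9767 + 798 = 10565
15th: 10565 + 798 = 11363
16th: 11363 + 798 = 12161
17th: 12161 + 798 = 12959
18th: 12959 + 798 = 13757

4979, 5777, 6575, 7373, 8171, 8969, 9767, 10565, 11363, 12161, 12959, 13757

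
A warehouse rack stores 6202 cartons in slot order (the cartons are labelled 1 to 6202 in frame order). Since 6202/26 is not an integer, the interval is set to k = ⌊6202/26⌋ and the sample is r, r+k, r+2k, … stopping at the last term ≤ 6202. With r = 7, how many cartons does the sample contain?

27

k = ⌊6202/26⌋ = 238
Achieved size = ⌊(6202 − 7)/238⌋ + 1 = ⌊6195/238⌋ + 1 = 26 + 1 = 27
(last selection: 7 + 26×238 = 6195 ≤ 6202; next would be 6433 > 6202)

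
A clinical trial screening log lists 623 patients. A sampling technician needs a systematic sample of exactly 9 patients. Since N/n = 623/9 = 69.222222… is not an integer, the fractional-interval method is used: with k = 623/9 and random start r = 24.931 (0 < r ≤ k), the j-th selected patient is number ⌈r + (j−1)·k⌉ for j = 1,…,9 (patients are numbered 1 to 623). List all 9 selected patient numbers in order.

25, 95, 164, 233, 302, 372, 441, 510, 579

j=1: r + 0k = 24.931 → ⌈·⌉ = 25
j=2: r + 1k = 94.153222… → ⌈·⌉ = 95
j=3: r + 2k = 163.375444… → ⌈·⌉ = 164
j=4: r + 3k = 232.597666… → ⌈·⌉ = 233
j=5: r + 4k = 301.819888… → ⌈·⌉ = 302
j=6: r + 5k = 371.042111… → ⌈·⌉ = 372
j=7: r + 6k = 440.264333… → ⌈·⌉ = 441
j=8: r + 7k = 509.486555… → ⌈·⌉ = 510
j=9: r + 8k = 578.708777… → ⌈·⌉ = 579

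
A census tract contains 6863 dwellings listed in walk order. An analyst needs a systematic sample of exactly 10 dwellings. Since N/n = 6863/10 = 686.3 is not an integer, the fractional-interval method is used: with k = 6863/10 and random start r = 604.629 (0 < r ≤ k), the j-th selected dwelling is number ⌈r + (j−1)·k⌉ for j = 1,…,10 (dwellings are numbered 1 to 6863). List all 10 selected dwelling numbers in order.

j=1: r + 0k = 604.629 → ⌈·⌉ = 605
j=2: r + 1k = 1290.929 → ⌈·⌉ = 1291
j=3: r + 2k = 1977.229 → ⌈·⌉ = 1978
j=4: r + 3k = 2663.529 → ⌈·⌉ = 2664
j=5: r + 4k = 3349.829 → ⌈·⌉ = 3350
j=6: r + 5k = 4036.129 → ⌈·⌉ = 4037
j=7: r + 6k = 4722.429 → ⌈·⌉ = 4723
j=8: r + 7k = 5408.729 → ⌈·⌉ = 5409
j=9: r + 8k = 6095.029 → ⌈·⌉ = 6096
j=10: r + 9k = 6781.329 → ⌈·⌉ = 6782

605, 1291, 1978, 2664, 3350, 4037, 4723, 5409, 6096, 6782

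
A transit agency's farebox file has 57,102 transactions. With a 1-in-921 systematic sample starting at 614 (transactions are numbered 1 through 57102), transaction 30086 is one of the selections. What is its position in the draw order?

k = 921
position = (30086 − 614)/921 + 1 = 29472/921 + 1 = 32 + 1 = 33

33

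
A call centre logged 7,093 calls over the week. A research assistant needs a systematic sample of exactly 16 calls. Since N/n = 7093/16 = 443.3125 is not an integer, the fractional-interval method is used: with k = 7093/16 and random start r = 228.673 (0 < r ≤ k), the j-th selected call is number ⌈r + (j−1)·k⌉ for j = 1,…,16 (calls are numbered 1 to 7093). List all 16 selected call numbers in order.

229, 672, 1116, 1559, 2002, 2446, 2889, 3332, 3776, 4219, 4662, 5106, 5549, 5992, 6436, 6879

j=1: r + 0k = 228.673 → ⌈·⌉ = 229
j=2: r + 1k = 671.9855 → ⌈·⌉ = 672
j=3: r + 2k = 1115.298 → ⌈·⌉ = 1116
j=4: r + 3k = 1558.6105 → ⌈·⌉ = 1559
j=5: r + 4k = 2001.923 → ⌈·⌉ = 2002
j=6: r + 5k = 2445.2355 → ⌈·⌉ = 2446
j=7: r + 6k = 2888.548 → ⌈·⌉ = 2889
j=8: r + 7k = 3331.8605 → ⌈·⌉ = 3332
j=9: r + 8k = 3775.173 → ⌈·⌉ = 3776
j=10: r + 9k = 4218.4855 → ⌈·⌉ = 4219
j=11: r + 10k = 4661.798 → ⌈·⌉ = 4662
j=12: r + 11k = 5105.1105 → ⌈·⌉ = 5106
j=13: r + 12k = 5548.423 → ⌈·⌉ = 5549
j=14: r + 13k = 5991.7355 → ⌈·⌉ = 5992
j=15: r + 14k = 6435.048 → ⌈·⌉ = 6436
j=16: r + 15k = 6878.3605 → ⌈·⌉ = 6879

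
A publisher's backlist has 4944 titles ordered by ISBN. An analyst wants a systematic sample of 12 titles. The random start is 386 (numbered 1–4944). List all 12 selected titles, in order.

k = N/n = 4944/12 = 412
title 1: 386
title 2: 386 + 412 = 798
title 3: 798 + 412 = 1210
title 4: 1210 + 412 = 1622
title 5: 1622 + 412 = 2034
title 6: 2034 + 412 = 2446
title 7: 2446 + 412 = 2858
title 8: 2858 + 412 = 3270
title 9: 3270 + 412 = 3682
title 10: 3682 + 412 = 4094
title 11: 4094 + 412 = 4506
title 12: 4506 + 412 = 4918

386, 798, 1210, 1622, 2034, 2446, 2858, 3270, 3682, 4094, 4506, 4918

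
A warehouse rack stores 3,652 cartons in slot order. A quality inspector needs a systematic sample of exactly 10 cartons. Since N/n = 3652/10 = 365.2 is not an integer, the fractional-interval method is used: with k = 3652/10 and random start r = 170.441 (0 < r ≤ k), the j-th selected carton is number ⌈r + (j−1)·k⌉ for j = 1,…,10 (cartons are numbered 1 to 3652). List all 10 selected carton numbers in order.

171, 536, 901, 1267, 1632, 1997, 2362, 2727, 3093, 3458

j=1: r + 0k = 170.441 → ⌈·⌉ = 171
j=2: r + 1k = 535.641 → ⌈·⌉ = 536
j=3: r + 2k = 900.841 → ⌈·⌉ = 901
j=4: r + 3k = 1266.041 → ⌈·⌉ = 1267
j=5: r + 4k = 1631.241 → ⌈·⌉ = 1632
j=6: r + 5k = 1996.441 → ⌈·⌉ = 1997
j=7: r + 6k = 2361.641 → ⌈·⌉ = 2362
j=8: r + 7k = 2726.841 → ⌈·⌉ = 2727
j=9: r + 8k = 3092.041 → ⌈·⌉ = 3093
j=10: r + 9k = 3457.241 → ⌈·⌉ = 3458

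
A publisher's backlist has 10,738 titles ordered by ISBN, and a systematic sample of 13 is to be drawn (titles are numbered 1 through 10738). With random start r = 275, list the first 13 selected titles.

275, 1101, 1927, 2753, 3579, 4405, 5231, 6057, 6883, 7709, 8535, 9361, 10187

k = N/n = 10738/13 = 826
title 1: 275
title 2: 275 + 826 = 1101
title 3: 1101 + 826 = 1927
title 4: 1927 + 826 = 2753
title 5: 2753 + 826 = 3579
title 6: 3579 + 826 = 4405
title 7: 4405 + 826 = 5231
title 8: 5231 + 826 = 6057
title 9: 6057 + 826 = 6883
title 10: 6883 + 826 = 7709
title 11: 7709 + 826 = 8535
title 12: 8535 + 826 = 9361
title 13: 9361 + 826 = 10187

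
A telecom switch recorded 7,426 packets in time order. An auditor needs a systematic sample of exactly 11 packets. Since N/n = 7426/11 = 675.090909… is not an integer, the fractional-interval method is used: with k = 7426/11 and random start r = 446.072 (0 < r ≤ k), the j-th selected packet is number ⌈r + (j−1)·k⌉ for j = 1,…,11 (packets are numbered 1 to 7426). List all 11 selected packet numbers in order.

j=1: r + 0k = 446.072 → ⌈·⌉ = 447
j=2: r + 1k = 1121.162909… → ⌈·⌉ = 1122
j=3: r + 2k = 1796.253818… → ⌈·⌉ = 1797
j=4: r + 3k = 2471.344727… → ⌈·⌉ = 2472
j=5: r + 4k = 3146.435636… → ⌈·⌉ = 3147
j=6: r + 5k = 3821.526545… → ⌈·⌉ = 3822
j=7: r + 6k = 4496.617454… → ⌈·⌉ = 4497
j=8: r + 7k = 5171.708363… → ⌈·⌉ = 5172
j=9: r + 8k = 5846.799272… → ⌈·⌉ = 5847
j=10: r + 9k = 6521.890181… → ⌈·⌉ = 6522
j=11: r + 10k = 7196.981090… → ⌈·⌉ = 7197

447, 1122, 1797, 2472, 3147, 3822, 4497, 5172, 5847, 6522, 7197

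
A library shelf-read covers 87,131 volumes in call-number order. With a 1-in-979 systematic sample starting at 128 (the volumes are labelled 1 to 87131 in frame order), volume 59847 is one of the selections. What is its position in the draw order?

62

k = 979
position = (59847 − 128)/979 + 1 = 59719/979 + 1 = 61 + 1 = 62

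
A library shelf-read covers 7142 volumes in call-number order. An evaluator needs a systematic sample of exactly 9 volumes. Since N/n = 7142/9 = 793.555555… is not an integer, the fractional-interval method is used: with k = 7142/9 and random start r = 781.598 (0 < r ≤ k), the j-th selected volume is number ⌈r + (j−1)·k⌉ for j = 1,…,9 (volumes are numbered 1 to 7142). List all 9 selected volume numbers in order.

j=1: r + 0k = 781.598 → ⌈·⌉ = 782
j=2: r + 1k = 1575.153555… → ⌈·⌉ = 1576
j=3: r + 2k = 2368.709111… → ⌈·⌉ = 2369
j=4: r + 3k = 3162.264666… → ⌈·⌉ = 3163
j=5: r + 4k = 3955.820222… → ⌈·⌉ = 3956
j=6: r + 5k = 4749.375777… → ⌈·⌉ = 4750
j=7: r + 6k = 5542.931333… → ⌈·⌉ = 5543
j=8: r + 7k = 6336.486888… → ⌈·⌉ = 6337
j=9: r + 8k = 7130.042444… → ⌈·⌉ = 7131

782, 1576, 2369, 3163, 3956, 4750, 5543, 6337, 7131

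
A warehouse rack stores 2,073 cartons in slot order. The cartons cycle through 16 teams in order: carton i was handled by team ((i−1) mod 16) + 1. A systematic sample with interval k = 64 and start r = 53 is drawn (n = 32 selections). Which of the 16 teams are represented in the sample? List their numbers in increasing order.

5

Consecutive selections differ by k = 64, so their team numbers differ by 64 mod 16 = 0.
gcd(64, 16) = 16, so the sample visits 16/16 = 1 distinct residues mod 16.
Start 53 is team 5; the teams hit are 5.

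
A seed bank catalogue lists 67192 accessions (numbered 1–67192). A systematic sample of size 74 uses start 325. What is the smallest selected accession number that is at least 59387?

k = 67192/74 = 908
Steps past start: ⌈(59387 − 325)/908⌉ = ⌈59062/908⌉ = 66
Selected accession: 325 + 66×908 = 60253

60253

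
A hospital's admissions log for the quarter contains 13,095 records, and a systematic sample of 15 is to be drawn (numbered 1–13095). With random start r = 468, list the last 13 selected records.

2214, 3087, 3960, 4833, 5706, 6579, 7452, 8325, 9198, 10071, 10944, 11817, 12690

k = N/n = 13095/15 = 873
3rd selection = 468 + 2×873 = 2214
4th: 2214 + 873 = 3087
5th: 3087 + 873 = 3960
6th: 3960 + 873 = 4833
7th: 4833 + 873 = 5706
8th: 5706 + 873 = 6579
9th: 6579 + 873 = 7452
10th: 7452 + 873 = 8325
11th: 8325 + 873 = 9198
12th: 9198 + 873 = 10071
13th: 10071 + 873 = 10944
14th: 10944 + 873 = 11817
15th: 11817 + 873 = 12690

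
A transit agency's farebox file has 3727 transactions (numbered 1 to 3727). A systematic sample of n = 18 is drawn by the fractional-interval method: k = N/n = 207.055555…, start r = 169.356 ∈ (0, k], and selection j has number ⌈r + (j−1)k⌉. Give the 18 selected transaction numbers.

j=1: r + 0k = 169.356 → ⌈·⌉ = 170
j=2: r + 1k = 376.411555… → ⌈·⌉ = 377
j=3: r + 2k = 583.467111… → ⌈·⌉ = 584
j=4: r + 3k = 790.522666… → ⌈·⌉ = 791
j=5: r + 4k = 997.578222… → ⌈·⌉ = 998
j=6: r + 5k = 1204.633777… → ⌈·⌉ = 1205
j=7: r + 6k = 1411.689333… → ⌈·⌉ = 1412
j=8: r + 7k = 1618.744888… → ⌈·⌉ = 1619
j=9: r + 8k = 1825.800444… → ⌈·⌉ = 1826
j=10: r + 9k = 2032.856 → ⌈·⌉ = 2033
j=11: r + 10k = 2239.911555… → ⌈·⌉ = 2240
j=12: r + 11k = 2446.967111… → ⌈·⌉ = 2447
j=13: r + 12k = 2654.022666… → ⌈·⌉ = 2655
j=14: r + 13k = 2861.078222… → ⌈·⌉ = 2862
j=15: r + 14k = 3068.133777… → ⌈·⌉ = 3069
j=16: r + 15k = 3275.189333… → ⌈·⌉ = 3276
j=17: r + 16k = 3482.244888… → ⌈·⌉ = 3483
j=18: r + 17k = 3689.300444… → ⌈·⌉ = 3690

170, 377, 584, 791, 998, 1205, 1412, 1619, 1826, 2033, 2240, 2447, 2655, 2862, 3069, 3276, 3483, 3690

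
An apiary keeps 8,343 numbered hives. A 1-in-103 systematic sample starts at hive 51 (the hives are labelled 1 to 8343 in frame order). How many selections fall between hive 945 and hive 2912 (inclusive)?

k = 103
First selection ≥ 945: 51 + ⌈(945−51)/103⌉·103 = 51 + 9×103 = 978
Last selection ≤ 2912: 51 + ⌊(2912−51)/103⌋·103 = 51 + 27×103 = 2832
Count = 27 − 9 + 1 = 19

19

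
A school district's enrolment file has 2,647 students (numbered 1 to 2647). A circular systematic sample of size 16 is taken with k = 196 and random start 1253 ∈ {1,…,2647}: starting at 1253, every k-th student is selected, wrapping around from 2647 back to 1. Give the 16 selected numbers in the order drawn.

Selection 1: 1253
Selection 2: 1253 + 196 = 1449
Selection 3: 1449 + 196 = 1645
Selection 4: 1645 + 196 = 1841
Selection 5: 1841 + 196 = 2037
Selection 6: 2037 + 196 = 2233
Selection 7: 2233 + 196 = 2429
Selection 8: 2429 + 196 = 2625
Selection 9: 2625 + 196 = 2821 → 2821 − 2647 = 174
Selection 10: 174 + 196 = 370
Selection 11: 370 + 196 = 566
Selection 12: 566 + 196 = 762
Selection 13: 762 + 196 = 958
Selection 14: 958 + 196 = 1154
Selection 15: 1154 + 196 = 1350
Selection 16: 1350 + 196 = 1546

1253, 1449, 1645, 1841, 2037, 2233, 2429, 2625, 174, 370, 566, 762, 958, 1154, 1350, 1546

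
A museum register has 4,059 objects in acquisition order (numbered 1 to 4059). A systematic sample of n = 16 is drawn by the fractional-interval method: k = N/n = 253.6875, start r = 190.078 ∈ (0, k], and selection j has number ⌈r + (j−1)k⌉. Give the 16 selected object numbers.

191, 444, 698, 952, 1205, 1459, 1713, 1966, 2220, 2474, 2727, 2981, 3235, 3489, 3742, 3996

j=1: r + 0k = 190.078 → ⌈·⌉ = 191
j=2: r + 1k = 443.7655 → ⌈·⌉ = 444
j=3: r + 2k = 697.453 → ⌈·⌉ = 698
j=4: r + 3k = 951.1405 → ⌈·⌉ = 952
j=5: r + 4k = 1204.828 → ⌈·⌉ = 1205
j=6: r + 5k = 1458.5155 → ⌈·⌉ = 1459
j=7: r + 6k = 1712.203 → ⌈·⌉ = 1713
j=8: r + 7k = 1965.8905 → ⌈·⌉ = 1966
j=9: r + 8k = 2219.578 → ⌈·⌉ = 2220
j=10: r + 9k = 2473.2655 → ⌈·⌉ = 2474
j=11: r + 10k = 2726.953 → ⌈·⌉ = 2727
j=12: r + 11k = 2980.6405 → ⌈·⌉ = 2981
j=13: r + 12k = 3234.328 → ⌈·⌉ = 3235
j=14: r + 13k = 3488.0155 → ⌈·⌉ = 3489
j=15: r + 14k = 3741.703 → ⌈·⌉ = 3742
j=16: r + 15k = 3995.3905 → ⌈·⌉ = 3996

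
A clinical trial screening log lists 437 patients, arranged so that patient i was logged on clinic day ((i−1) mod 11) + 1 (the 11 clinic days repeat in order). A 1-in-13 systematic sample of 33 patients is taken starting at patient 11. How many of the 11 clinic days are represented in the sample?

Consecutive selections differ by k = 13, so their clinic day numbers differ by 13 mod 11 = 2.
gcd(13, 11) = 1, so the sample visits 11/1 = 11 distinct residues mod 11.
Start 11 is clinic day 11; the clinic days hit are 1, 2, 3, 4, 5, 6, 7, 8, 9, 10, 11.

11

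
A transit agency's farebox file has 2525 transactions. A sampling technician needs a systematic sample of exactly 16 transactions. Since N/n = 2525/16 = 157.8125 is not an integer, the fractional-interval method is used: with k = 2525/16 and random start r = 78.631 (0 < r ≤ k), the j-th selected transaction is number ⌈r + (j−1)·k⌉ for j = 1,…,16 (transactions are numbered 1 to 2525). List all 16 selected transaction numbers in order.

j=1: r + 0k = 78.631 → ⌈·⌉ = 79
j=2: r + 1k = 236.4435 → ⌈·⌉ = 237
j=3: r + 2k = 394.256 → ⌈·⌉ = 395
j=4: r + 3k = 552.0685 → ⌈·⌉ = 553
j=5: r + 4k = 709.881 → ⌈·⌉ = 710
j=6: r + 5k = 867.6935 → ⌈·⌉ = 868
j=7: r + 6k = 1025.506 → ⌈·⌉ = 1026
j=8: r + 7k = 1183.3185 → ⌈·⌉ = 1184
j=9: r + 8k = 1341.131 → ⌈·⌉ = 1342
j=10: r + 9k = 1498.9435 → ⌈·⌉ = 1499
j=11: r + 10k = 1656.756 → ⌈·⌉ = 1657
j=12: r + 11k = 1814.5685 → ⌈·⌉ = 1815
j=13: r + 12k = 1972.381 → ⌈·⌉ = 1973
j=14: r + 13k = 2130.1935 → ⌈·⌉ = 2131
j=15: r + 14k = 2288.006 → ⌈·⌉ = 2289
j=16: r + 15k = 2445.8185 → ⌈·⌉ = 2446

79, 237, 395, 553, 710, 868, 1026, 1184, 1342, 1499, 1657, 1815, 1973, 2131, 2289, 2446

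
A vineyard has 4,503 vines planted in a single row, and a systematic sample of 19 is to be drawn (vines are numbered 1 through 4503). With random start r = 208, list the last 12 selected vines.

k = N/n = 4503/19 = 237
8th selection = 208 + 7×237 = 1867
9th: 1867 + 237 = 2104
10th: 2104 + 237 = 2341
11th: 2341 + 237 = 2578
12th: 2578 + 237 = 2815
13th: 2815 + 237 = 3052
14th: 3052 + 237 = 3289
15th: 3289 + 237 = 3526
16th: 3526 + 237 = 3763
17th: 3763 + 237 = 4000
18th: 4000 + 237 = 4237
19th: 4237 + 237 = 4474

1867, 2104, 2341, 2578, 2815, 3052, 3289, 3526, 3763, 4000, 4237, 4474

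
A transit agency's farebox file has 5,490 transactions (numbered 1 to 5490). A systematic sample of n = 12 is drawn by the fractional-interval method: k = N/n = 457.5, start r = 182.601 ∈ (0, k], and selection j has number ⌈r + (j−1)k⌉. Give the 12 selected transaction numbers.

183, 641, 1098, 1556, 2013, 2471, 2928, 3386, 3843, 4301, 4758, 5216

j=1: r + 0k = 182.601 → ⌈·⌉ = 183
j=2: r + 1k = 640.101 → ⌈·⌉ = 641
j=3: r + 2k = 1097.601 → ⌈·⌉ = 1098
j=4: r + 3k = 1555.101 → ⌈·⌉ = 1556
j=5: r + 4k = 2012.601 → ⌈·⌉ = 2013
j=6: r + 5k = 2470.101 → ⌈·⌉ = 2471
j=7: r + 6k = 2927.601 → ⌈·⌉ = 2928
j=8: r + 7k = 3385.101 → ⌈·⌉ = 3386
j=9: r + 8k = 3842.601 → ⌈·⌉ = 3843
j=10: r + 9k = 4300.101 → ⌈·⌉ = 4301
j=11: r + 10k = 4757.601 → ⌈·⌉ = 4758
j=12: r + 11k = 5215.101 → ⌈·⌉ = 5216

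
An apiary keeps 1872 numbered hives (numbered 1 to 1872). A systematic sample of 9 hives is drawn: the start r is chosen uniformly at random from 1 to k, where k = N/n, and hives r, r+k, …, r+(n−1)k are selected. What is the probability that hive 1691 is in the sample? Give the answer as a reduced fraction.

k = 1872/9 = 208.
Hive 1691 is selected iff r ≡ 1691 (mod 208); exactly one such r in {1,…,208}.
Inclusion probability = 1/208.

1/208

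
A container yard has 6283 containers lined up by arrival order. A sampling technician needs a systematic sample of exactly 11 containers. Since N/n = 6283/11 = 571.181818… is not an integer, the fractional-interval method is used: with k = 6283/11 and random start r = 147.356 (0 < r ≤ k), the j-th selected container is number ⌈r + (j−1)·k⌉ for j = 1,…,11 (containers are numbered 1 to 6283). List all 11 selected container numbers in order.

j=1: r + 0k = 147.356 → ⌈·⌉ = 148
j=2: r + 1k = 718.537818… → ⌈·⌉ = 719
j=3: r + 2k = 1289.719636… → ⌈·⌉ = 1290
j=4: r + 3k = 1860.901454… → ⌈·⌉ = 1861
j=5: r + 4k = 2432.083272… → ⌈·⌉ = 2433
j=6: r + 5k = 3003.265090… → ⌈·⌉ = 3004
j=7: r + 6k = 3574.446909… → ⌈·⌉ = 3575
j=8: r + 7k = 4145.628727… → ⌈·⌉ = 4146
j=9: r + 8k = 4716.810545… → ⌈·⌉ = 4717
j=10: r + 9k = 5287.992363… → ⌈·⌉ = 5288
j=11: r + 10k = 5859.174181… → ⌈·⌉ = 5860

148, 719, 1290, 1861, 2433, 3004, 3575, 4146, 4717, 5288, 5860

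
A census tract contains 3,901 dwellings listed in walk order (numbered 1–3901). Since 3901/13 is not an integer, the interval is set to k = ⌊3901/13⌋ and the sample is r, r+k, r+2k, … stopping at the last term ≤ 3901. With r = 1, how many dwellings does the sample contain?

k = ⌊3901/13⌋ = 300
Achieved size = ⌊(3901 − 1)/300⌋ + 1 = ⌊3900/300⌋ + 1 = 13 + 1 = 14
(last selection: 1 + 13×300 = 3901 ≤ 3901; next would be 4201 > 3901)

14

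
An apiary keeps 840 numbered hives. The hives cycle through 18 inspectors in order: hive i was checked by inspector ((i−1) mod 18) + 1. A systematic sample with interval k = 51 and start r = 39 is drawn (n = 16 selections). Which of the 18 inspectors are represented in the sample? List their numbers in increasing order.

Consecutive selections differ by k = 51, so their inspector numbers differ by 51 mod 18 = 15.
gcd(51, 18) = 3, so the sample visits 18/3 = 6 distinct residues mod 18.
Start 39 is inspector 3; the inspectors hit are 3, 6, 9, 12, 15, 18.

3, 6, 9, 12, 15, 18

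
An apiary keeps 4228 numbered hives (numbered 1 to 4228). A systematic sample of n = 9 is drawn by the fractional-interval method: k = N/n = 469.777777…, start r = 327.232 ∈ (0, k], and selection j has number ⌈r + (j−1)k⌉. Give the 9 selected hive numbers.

328, 798, 1267, 1737, 2207, 2677, 3146, 3616, 4086

j=1: r + 0k = 327.232 → ⌈·⌉ = 328
j=2: r + 1k = 797.009777… → ⌈·⌉ = 798
j=3: r + 2k = 1266.787555… → ⌈·⌉ = 1267
j=4: r + 3k = 1736.565333… → ⌈·⌉ = 1737
j=5: r + 4k = 2206.343111… → ⌈·⌉ = 2207
j=6: r + 5k = 2676.120888… → ⌈·⌉ = 2677
j=7: r + 6k = 3145.898666… → ⌈·⌉ = 3146
j=8: r + 7k = 3615.676444… → ⌈·⌉ = 3616
j=9: r + 8k = 4085.454222… → ⌈·⌉ = 4086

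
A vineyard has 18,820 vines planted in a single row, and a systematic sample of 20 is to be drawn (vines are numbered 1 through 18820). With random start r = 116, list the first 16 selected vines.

k = N/n = 18820/20 = 941
vine 1: 116
vine 2: 116 + 941 = 1057
vine 3: 1057 + 941 = 1998
vine 4: 1998 + 941 = 2939
vine 5: 2939 + 941 = 3880
vine 6: 3880 + 941 = 4821
vine 7: 4821 + 941 = 5762
vine 8: 5762 + 941 = 6703
vine 9: 6703 + 941 = 7644
vine 10: 7644 + 941 = 8585
vine 11: 8585 + 941 = 9526
vine 12: 9526 + 941 = 10467
vine 13: 10467 + 941 = 11408
vine 14: 11408 + 941 = 12349
vine 15: 12349 + 941 = 13290
vine 16: 13290 + 941 = 14231

116, 1057, 1998, 2939, 3880, 4821, 5762, 6703, 7644, 8585, 9526, 10467, 11408, 12349, 13290, 14231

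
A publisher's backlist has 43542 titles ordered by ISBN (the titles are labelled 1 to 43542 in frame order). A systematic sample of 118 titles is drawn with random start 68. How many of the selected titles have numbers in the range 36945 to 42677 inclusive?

k = 43542/118 = 369
First selection ≥ 36945: 68 + ⌈(36945−68)/369⌉·369 = 68 + 100×369 = 36968
Last selection ≤ 42677: 68 + ⌊(42677−68)/369⌋·369 = 68 + 115×369 = 42503
Count = 115 − 100 + 1 = 16

16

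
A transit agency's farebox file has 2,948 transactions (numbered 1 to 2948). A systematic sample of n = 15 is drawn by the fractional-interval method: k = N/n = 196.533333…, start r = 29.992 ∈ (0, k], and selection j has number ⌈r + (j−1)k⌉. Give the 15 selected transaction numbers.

30, 227, 424, 620, 817, 1013, 1210, 1406, 1603, 1799, 1996, 2192, 2389, 2585, 2782

j=1: r + 0k = 29.992 → ⌈·⌉ = 30
j=2: r + 1k = 226.525333… → ⌈·⌉ = 227
j=3: r + 2k = 423.058666… → ⌈·⌉ = 424
j=4: r + 3k = 619.592 → ⌈·⌉ = 620
j=5: r + 4k = 816.125333… → ⌈·⌉ = 817
j=6: r + 5k = 1012.658666… → ⌈·⌉ = 1013
j=7: r + 6k = 1209.192 → ⌈·⌉ = 1210
j=8: r + 7k = 1405.725333… → ⌈·⌉ = 1406
j=9: r + 8k = 1602.258666… → ⌈·⌉ = 1603
j=10: r + 9k = 1798.792 → ⌈·⌉ = 1799
j=11: r + 10k = 1995.325333… → ⌈·⌉ = 1996
j=12: r + 11k = 2191.858666… → ⌈·⌉ = 2192
j=13: r + 12k = 2388.392 → ⌈·⌉ = 2389
j=14: r + 13k = 2584.925333… → ⌈·⌉ = 2585
j=15: r + 14k = 2781.458666… → ⌈·⌉ = 2782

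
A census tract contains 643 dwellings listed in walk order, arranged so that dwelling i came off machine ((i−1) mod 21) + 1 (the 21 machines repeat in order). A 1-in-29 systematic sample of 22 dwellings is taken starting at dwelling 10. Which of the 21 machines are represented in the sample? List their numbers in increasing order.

1, 2, 3, 4, 5, 6, 7, 8, 9, 10, 11, 12, 13, 14, 15, 16, 17, 18, 19, 20, 21

Consecutive selections differ by k = 29, so their machine numbers differ by 29 mod 21 = 8.
gcd(29, 21) = 1, so the sample visits 21/1 = 21 distinct residues mod 21.
Start 10 is machine 10; the machines hit are 1, 2, 3, 4, 5, 6, 7, 8, 9, 10, 11, 12, 13, 14, 15, 16, 17, 18, 19, 20, 21.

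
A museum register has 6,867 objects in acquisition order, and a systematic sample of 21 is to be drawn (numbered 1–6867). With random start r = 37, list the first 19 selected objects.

k = N/n = 6867/21 = 327
object 1: 37
object 2: 37 + 327 = 364
object 3: 364 + 327 = 691
object 4: 691 + 327 = 1018
object 5: 1018 + 327 = 1345
object 6: 1345 + 327 = 1672
object 7: 1672 + 327 = 1999
object 8: 1999 + 327 = 2326
object 9: 2326 + 327 = 2653
object 10: 2653 + 327 = 2980
object 11: 2980 + 327 = 3307
object 12: 3307 + 327 = 3634
object 13: 3634 + 327 = 3961
object 14: 3961 + 327 = 4288
object 15: 4288 + 327 = 4615
object 16: 4615 + 327 = 4942
object 17: 4942 + 327 = 5269
object 18: 5269 + 327 = 5596
object 19: 5596 + 327 = 5923

37, 364, 691, 1018, 1345, 1672, 1999, 2326, 2653, 2980, 3307, 3634, 3961, 4288, 4615, 4942, 5269, 5596, 5923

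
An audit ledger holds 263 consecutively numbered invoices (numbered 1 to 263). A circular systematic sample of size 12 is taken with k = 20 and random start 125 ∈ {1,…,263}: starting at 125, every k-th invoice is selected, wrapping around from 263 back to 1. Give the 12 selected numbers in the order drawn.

Selection 1: 125
Selection 2: 125 + 20 = 145
Selection 3: 145 + 20 = 165
Selection 4: 165 + 20 = 185
Selection 5: 185 + 20 = 205
Selection 6: 205 + 20 = 225
Selection 7: 225 + 20 = 245
Selection 8: 245 + 20 = 265 → 265 − 263 = 2
Selection 9: 2 + 20 = 22
Selection 10: 22 + 20 = 42
Selection 11: 42 + 20 = 62
Selection 12: 62 + 20 = 82

125, 145, 165, 185, 205, 225, 245, 2, 22, 42, 62, 82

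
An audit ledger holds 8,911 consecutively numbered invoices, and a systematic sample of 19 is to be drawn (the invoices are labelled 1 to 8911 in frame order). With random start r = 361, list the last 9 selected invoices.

k = N/n = 8911/19 = 469
11th selection = 361 + 10×469 = 5051
12th: 5051 + 469 = 5520
13th: 5520 + 469 = 5989
14th: 5989 + 469 = 6458
15th: 6458 + 469 = 6927
16th: 6927 + 469 = 7396
17th: 7396 + 469 = 7865
18th: 7865 + 469 = 8334
19th: 8334 + 469 = 8803

5051, 5520, 5989, 6458, 6927, 7396, 7865, 8334, 8803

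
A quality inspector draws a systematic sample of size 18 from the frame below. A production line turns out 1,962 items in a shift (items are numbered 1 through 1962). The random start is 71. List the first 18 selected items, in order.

k = N/n = 1962/18 = 109
item 1: 71
item 2: 71 + 109 = 180
item 3: 180 + 109 = 289
item 4: 289 + 109 = 398
item 5: 398 + 109 = 507
item 6: 507 + 109 = 616
item 7: 616 + 109 = 725
item 8: 725 + 109 = 834
item 9: 834 + 109 = 943
item 10: 943 + 109 = 1052
item 11: 1052 + 109 = 1161
item 12: 1161 + 109 = 1270
item 13: 1270 + 109 = 1379
item 14: 1379 + 109 = 1488
item 15: 1488 + 109 = 1597
item 16: 1597 + 109 = 1706
item 17: 1706 + 109 = 1815
item 18: 1815 + 109 = 1924

71, 180, 289, 398, 507, 616, 725, 834, 943, 1052, 1161, 1270, 1379, 1488, 1597, 1706, 1815, 1924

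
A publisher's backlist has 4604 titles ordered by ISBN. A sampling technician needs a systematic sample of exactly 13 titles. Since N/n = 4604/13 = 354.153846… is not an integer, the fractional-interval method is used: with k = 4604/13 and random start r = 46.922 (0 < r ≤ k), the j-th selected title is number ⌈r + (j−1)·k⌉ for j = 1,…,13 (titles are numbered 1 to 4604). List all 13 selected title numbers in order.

j=1: r + 0k = 46.922 → ⌈·⌉ = 47
j=2: r + 1k = 401.075846… → ⌈·⌉ = 402
j=3: r + 2k = 755.229692… → ⌈·⌉ = 756
j=4: r + 3k = 1109.383538… → ⌈·⌉ = 1110
j=5: r + 4k = 1463.537384… → ⌈·⌉ = 1464
j=6: r + 5k = 1817.691230… → ⌈·⌉ = 1818
j=7: r + 6k = 2171.845076… → ⌈·⌉ = 2172
j=8: r + 7k = 2525.998923… → ⌈·⌉ = 2526
j=9: r + 8k = 2880.152769… → ⌈·⌉ = 2881
j=10: r + 9k = 3234.306615… → ⌈·⌉ = 3235
j=11: r + 10k = 3588.460461… → ⌈·⌉ = 3589
j=12: r + 11k = 3942.614307… → ⌈·⌉ = 3943
j=13: r + 12k = 4296.768153… → ⌈·⌉ = 4297

47, 402, 756, 1110, 1464, 1818, 2172, 2526, 2881, 3235, 3589, 3943, 4297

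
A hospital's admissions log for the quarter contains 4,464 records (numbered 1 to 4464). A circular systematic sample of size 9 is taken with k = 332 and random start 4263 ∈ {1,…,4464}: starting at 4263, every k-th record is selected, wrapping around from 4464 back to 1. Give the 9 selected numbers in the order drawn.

Selection 1: 4263
Selection 2: 4263 + 332 = 4595 → 4595 − 4464 = 131
Selection 3: 131 + 332 = 463
Selection 4: 463 + 332 = 795
Selection 5: 795 + 332 = 1127
Selection 6: 1127 + 332 = 1459
Selection 7: 1459 + 332 = 1791
Selection 8: 1791 + 332 = 2123
Selection 9: 2123 + 332 = 2455

4263, 131, 463, 795, 1127, 1459, 1791, 2123, 2455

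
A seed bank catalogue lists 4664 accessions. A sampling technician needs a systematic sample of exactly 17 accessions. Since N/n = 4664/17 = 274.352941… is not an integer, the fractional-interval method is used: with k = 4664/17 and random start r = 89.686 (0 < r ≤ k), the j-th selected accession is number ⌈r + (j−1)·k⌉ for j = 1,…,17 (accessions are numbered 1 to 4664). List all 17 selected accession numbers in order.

90, 365, 639, 913, 1188, 1462, 1736, 2011, 2285, 2559, 2834, 3108, 3382, 3657, 3931, 4205, 4480

j=1: r + 0k = 89.686 → ⌈·⌉ = 90
j=2: r + 1k = 364.038941… → ⌈·⌉ = 365
j=3: r + 2k = 638.391882… → ⌈·⌉ = 639
j=4: r + 3k = 912.744823… → ⌈·⌉ = 913
j=5: r + 4k = 1187.097764… → ⌈·⌉ = 1188
j=6: r + 5k = 1461.450705… → ⌈·⌉ = 1462
j=7: r + 6k = 1735.803647… → ⌈·⌉ = 1736
j=8: r + 7k = 2010.156588… → ⌈·⌉ = 2011
j=9: r + 8k = 2284.509529… → ⌈·⌉ = 2285
j=10: r + 9k = 2558.862470… → ⌈·⌉ = 2559
j=11: r + 10k = 2833.215411… → ⌈·⌉ = 2834
j=12: r + 11k = 3107.568352… → ⌈·⌉ = 3108
j=13: r + 12k = 3381.921294… → ⌈·⌉ = 3382
j=14: r + 13k = 3656.274235… → ⌈·⌉ = 3657
j=15: r + 14k = 3930.627176… → ⌈·⌉ = 3931
j=16: r + 15k = 4204.980117… → ⌈·⌉ = 4205
j=17: r + 16k = 4479.333058… → ⌈·⌉ = 4480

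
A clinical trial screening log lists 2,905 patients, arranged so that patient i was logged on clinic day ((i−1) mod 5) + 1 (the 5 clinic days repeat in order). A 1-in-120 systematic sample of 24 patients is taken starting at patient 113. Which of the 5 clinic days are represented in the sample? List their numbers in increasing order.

Consecutive selections differ by k = 120, so their clinic day numbers differ by 120 mod 5 = 0.
gcd(120, 5) = 5, so the sample visits 5/5 = 1 distinct residues mod 5.
Start 113 is clinic day 3; the clinic days hit are 3.

3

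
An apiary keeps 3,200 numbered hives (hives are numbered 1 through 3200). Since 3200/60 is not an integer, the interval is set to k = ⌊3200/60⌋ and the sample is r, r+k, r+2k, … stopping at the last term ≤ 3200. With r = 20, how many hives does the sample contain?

k = ⌊3200/60⌋ = 53
Achieved size = ⌊(3200 − 20)/53⌋ + 1 = ⌊3180/53⌋ + 1 = 60 + 1 = 61
(last selection: 20 + 60×53 = 3200 ≤ 3200; next would be 3253 > 3200)

61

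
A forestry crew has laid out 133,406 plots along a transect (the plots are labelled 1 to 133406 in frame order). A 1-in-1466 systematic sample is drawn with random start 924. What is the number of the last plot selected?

k = 1466
91st selection = r + (91−1)·k = 924 + 90×1466 = 924 + 131940 = 132864

132864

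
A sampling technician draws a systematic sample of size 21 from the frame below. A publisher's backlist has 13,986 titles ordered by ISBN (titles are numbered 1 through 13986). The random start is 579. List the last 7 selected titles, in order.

k = N/n = 13986/21 = 666
15th selection = 579 + 14×666 = 9903
16th: 9903 + 666 = 10569
17th: 10569 + 666 = 11235
18th: 11235 + 666 = 11901
19th: 11901 + 666 = 12567
20th: 12567 + 666 = 13233
21st: 13233 + 666 = 13899

9903, 10569, 11235, 11901, 12567, 13233, 13899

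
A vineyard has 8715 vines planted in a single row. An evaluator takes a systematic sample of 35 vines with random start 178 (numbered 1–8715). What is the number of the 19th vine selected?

k = 8715/35 = 249
19th selection = r + (19−1)·k = 178 + 18×249 = 178 + 4482 = 4660

4660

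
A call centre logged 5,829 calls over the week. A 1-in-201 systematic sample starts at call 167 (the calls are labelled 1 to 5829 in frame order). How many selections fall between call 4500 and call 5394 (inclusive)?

5

k = 201
First selection ≥ 4500: 167 + ⌈(4500−167)/201⌉·201 = 167 + 22×201 = 4589
Last selection ≤ 5394: 167 + ⌊(5394−167)/201⌋·201 = 167 + 26×201 = 5393
Count = 26 − 22 + 1 = 5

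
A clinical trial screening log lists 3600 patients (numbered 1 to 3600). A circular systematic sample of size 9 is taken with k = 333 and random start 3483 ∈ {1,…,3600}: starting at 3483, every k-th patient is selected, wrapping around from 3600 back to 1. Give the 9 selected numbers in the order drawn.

Selection 1: 3483
Selection 2: 3483 + 333 = 3816 → 3816 − 3600 = 216
Selection 3: 216 + 333 = 549
Selection 4: 549 + 333 = 882
Selection 5: 882 + 333 = 1215
Selection 6: 1215 + 333 = 1548
Selection 7: 1548 + 333 = 1881
Selection 8: 1881 + 333 = 2214
Selection 9: 2214 + 333 = 2547

3483, 216, 549, 882, 1215, 1548, 1881, 2214, 2547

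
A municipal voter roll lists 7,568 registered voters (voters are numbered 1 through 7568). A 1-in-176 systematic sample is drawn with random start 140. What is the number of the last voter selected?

k = 176
43rd selection = r + (43−1)·k = 140 + 42×176 = 140 + 7392 = 7532

7532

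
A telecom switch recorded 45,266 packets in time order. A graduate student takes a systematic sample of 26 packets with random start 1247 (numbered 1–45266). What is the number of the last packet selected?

k = 45266/26 = 1741
26th selection = r + (26−1)·k = 1247 + 25×1741 = 1247 + 43525 = 44772

44772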